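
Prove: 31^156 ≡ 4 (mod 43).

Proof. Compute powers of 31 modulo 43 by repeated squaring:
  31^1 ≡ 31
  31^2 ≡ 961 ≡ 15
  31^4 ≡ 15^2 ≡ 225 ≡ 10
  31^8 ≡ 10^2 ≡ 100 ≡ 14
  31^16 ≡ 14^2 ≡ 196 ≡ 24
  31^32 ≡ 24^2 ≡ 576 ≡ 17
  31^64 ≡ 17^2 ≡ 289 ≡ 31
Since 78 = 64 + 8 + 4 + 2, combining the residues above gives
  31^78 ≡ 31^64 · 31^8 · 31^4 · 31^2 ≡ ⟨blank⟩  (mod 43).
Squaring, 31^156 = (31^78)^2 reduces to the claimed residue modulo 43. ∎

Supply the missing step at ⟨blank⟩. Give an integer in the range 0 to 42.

Multiply the listed residues: 31 · 14 · 10 · 15 = 434 → 4340 → 65100.
Reducing modulo 43: 65100 = 1513·43 + 41, so 31^78 ≡ 41.

41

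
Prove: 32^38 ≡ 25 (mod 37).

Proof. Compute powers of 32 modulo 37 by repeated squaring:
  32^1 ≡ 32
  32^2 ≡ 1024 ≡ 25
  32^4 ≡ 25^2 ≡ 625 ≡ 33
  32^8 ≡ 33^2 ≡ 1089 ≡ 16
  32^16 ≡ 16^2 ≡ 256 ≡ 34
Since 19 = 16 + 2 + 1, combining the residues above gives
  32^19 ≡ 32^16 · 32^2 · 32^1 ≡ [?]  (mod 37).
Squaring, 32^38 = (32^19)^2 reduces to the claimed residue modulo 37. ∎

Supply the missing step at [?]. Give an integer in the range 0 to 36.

5

Multiply the listed residues: 34 · 25 · 32 = 850 → 27200.
Reducing modulo 37: 27200 = 735·37 + 5, so 32^19 ≡ 5.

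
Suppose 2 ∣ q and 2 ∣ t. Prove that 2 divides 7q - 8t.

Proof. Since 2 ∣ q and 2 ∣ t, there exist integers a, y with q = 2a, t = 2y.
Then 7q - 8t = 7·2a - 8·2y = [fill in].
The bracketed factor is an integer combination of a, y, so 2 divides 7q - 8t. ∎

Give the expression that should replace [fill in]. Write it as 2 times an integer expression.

2(7a - 8y)

Pull the common 2 out of every term: 7·2a - 8·2y = 2(7a - 8y).
7a - 8y is an integer, which exhibits the divisibility.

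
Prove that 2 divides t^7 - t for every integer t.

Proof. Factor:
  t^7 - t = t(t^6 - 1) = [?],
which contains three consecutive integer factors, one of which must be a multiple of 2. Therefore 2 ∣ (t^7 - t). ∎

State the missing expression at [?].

t^6 - 1 = (t^2 - 1)(t^4 + t^2 + 1), and t^2 - 1 = (t-1)(t+1).
So t(t^6 - 1) = (t - 1)t(t + 1)(t^4 + t^2 + 1).

(t - 1)t(t + 1)(t^4 + t^2 + 1)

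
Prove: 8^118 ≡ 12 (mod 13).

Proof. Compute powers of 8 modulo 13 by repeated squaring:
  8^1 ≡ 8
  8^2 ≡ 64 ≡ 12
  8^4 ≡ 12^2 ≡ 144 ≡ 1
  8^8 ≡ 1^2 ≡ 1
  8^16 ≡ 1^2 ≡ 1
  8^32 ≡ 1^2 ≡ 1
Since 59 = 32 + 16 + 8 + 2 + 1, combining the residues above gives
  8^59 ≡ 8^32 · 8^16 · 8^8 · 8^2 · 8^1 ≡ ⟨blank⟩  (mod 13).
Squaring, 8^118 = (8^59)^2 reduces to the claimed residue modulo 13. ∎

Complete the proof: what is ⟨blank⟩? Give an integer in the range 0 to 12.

5

Multiply the listed residues: 1 · 1 · 1 · 12 · 8 = 1 → 1 → 12 → 96.
Reducing modulo 13: 96 = 7·13 + 5, so 8^59 ≡ 5.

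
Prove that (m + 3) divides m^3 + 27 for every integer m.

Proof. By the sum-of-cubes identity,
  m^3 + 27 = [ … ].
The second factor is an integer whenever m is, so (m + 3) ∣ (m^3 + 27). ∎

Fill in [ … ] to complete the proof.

(m + 3)(m^2 - 3m + 9)

Polynomial division of m^3 + 27 by m + 3 leaves remainder 0 and quotient m^2 - 3m + 9.
Hence m^3 + 27 = (m + 3)(m^2 - 3m + 9).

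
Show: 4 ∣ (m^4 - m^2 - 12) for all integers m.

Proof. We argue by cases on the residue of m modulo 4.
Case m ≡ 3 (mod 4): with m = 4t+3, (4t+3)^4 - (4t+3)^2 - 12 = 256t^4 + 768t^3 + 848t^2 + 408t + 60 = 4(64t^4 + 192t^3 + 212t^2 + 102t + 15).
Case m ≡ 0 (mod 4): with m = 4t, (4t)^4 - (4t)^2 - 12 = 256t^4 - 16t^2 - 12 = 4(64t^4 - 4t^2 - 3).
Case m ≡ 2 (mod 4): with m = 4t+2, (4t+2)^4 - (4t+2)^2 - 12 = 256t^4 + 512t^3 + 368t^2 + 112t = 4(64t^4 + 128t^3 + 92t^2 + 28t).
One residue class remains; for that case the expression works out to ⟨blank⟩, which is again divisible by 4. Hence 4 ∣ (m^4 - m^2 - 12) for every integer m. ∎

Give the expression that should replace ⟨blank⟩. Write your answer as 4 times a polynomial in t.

4(64t^4 + 64t^3 + 20t^2 + 2t - 3)

Only m ≡ 1 (mod 4) is unaccounted for. Put m = 4t+1:
(4t+1)^4 - (4t+1)^2 - 12 expands to 256t^4 + 256t^3 + 80t^2 + 8t - 12,
and factoring out 4 leaves 4(64t^4 + 64t^3 + 20t^2 + 2t - 3).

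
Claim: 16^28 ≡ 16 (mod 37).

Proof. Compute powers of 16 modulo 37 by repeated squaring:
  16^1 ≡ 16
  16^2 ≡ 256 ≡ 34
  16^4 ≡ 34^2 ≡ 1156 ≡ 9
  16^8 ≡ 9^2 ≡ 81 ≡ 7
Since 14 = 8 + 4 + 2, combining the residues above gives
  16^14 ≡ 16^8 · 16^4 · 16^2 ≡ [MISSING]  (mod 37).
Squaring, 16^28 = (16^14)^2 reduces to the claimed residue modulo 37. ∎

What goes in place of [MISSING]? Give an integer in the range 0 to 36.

Multiply the listed residues: 7 · 9 · 34 = 63 → 2142.
Reducing modulo 37: 2142 = 57·37 + 33, so 16^14 ≡ 33.

33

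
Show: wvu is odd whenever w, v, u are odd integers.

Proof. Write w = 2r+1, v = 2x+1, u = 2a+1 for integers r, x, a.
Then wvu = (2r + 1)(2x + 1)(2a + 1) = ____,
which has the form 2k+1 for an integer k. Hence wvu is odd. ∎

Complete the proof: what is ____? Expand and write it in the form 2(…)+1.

2(4arx + 2ar + 2ax + a + 2rx + r + x) + 1

(2r + 1)(2x + 1)(2a + 1) = 8arx + 4ar + 4ax + 2a + 4rx + 2r + 2x + 1
= 2(4arx + 2ar + 2ax + a + 2rx + r + x) + 1.
Since 4arx + 2ar + 2ax + a + 2rx + r + x is an integer, the product is of the form 2k+1 for an integer k.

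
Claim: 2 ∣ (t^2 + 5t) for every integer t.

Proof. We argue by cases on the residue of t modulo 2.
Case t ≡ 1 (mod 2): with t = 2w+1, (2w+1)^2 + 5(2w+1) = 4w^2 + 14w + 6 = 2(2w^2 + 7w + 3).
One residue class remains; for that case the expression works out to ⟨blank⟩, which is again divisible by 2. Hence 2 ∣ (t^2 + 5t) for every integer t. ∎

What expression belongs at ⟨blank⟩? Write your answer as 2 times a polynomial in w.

Only t ≡ 0 (mod 2) is unaccounted for. Put t = 2w:
(2w)^2 + 5(2w) expands to 4w^2 + 10w,
and factoring out 2 leaves 2(2w^2 + 5w).

2(2w^2 + 5w)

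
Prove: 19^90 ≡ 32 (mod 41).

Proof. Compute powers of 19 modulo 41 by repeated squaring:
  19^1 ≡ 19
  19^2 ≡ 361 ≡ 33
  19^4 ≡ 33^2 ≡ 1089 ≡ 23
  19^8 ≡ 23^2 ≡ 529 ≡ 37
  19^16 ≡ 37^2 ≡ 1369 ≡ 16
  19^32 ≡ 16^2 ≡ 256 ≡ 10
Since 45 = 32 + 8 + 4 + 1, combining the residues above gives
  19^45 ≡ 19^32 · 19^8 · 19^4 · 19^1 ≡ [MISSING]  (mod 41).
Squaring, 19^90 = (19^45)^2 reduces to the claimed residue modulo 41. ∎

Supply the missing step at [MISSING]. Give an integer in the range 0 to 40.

19^32 · 19^8 · 19^4 · 19^1 ≡ 10 · 37 · 23 · 19 = 161690.
161690 mod 41 = 27, so 19^45 ≡ 27 (mod 41).

27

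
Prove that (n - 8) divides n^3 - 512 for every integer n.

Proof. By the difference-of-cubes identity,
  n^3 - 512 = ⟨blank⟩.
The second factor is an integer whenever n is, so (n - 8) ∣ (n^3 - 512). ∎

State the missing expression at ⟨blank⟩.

a^3 - b^3 = (a - b)(a^2 + ab + b^2). With a = n, b = 8:
n^3 - 512 = (n - 8)(n^2 + 8n + 64).

(n - 8)(n^2 + 8n + 64)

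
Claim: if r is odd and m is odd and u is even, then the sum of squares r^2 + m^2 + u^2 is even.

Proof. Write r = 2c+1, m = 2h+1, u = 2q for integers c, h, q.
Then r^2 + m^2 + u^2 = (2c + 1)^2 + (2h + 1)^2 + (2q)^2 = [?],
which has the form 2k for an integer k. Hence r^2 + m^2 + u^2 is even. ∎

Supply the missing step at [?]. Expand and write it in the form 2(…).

2(2c^2 + 2c + 2h^2 + 2h + 2q^2 + 1)

Expanding: (2c + 1)^2 + (2h + 1)^2 + (2q)^2 = 4c^2 + 4c + 4h^2 + 4h + 4q^2 + 2.
Every term is even; pulling out the factor of 2 gives 2(2c^2 + 2c + 2h^2 + 2h + 2q^2 + 1).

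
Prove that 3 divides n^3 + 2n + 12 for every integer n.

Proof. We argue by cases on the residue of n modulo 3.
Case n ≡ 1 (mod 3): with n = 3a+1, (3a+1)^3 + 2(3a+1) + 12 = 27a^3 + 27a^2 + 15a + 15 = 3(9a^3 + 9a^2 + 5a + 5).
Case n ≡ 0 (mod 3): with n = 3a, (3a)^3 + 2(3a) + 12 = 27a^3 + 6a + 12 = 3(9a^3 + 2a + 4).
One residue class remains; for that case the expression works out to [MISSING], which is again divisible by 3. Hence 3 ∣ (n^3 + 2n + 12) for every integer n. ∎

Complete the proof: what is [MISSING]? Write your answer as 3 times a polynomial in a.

3(9a^3 + 18a^2 + 14a + 8)

The residues treated are {1, 0}, so the missing case is n ≡ 2 (mod 3); write n = 3a+2.
Then (3a+2)^3 + 2(3a+2) + 12 = 27a^3 + 54a^2 + 42a + 24 = 3(9a^3 + 18a^2 + 14a + 8).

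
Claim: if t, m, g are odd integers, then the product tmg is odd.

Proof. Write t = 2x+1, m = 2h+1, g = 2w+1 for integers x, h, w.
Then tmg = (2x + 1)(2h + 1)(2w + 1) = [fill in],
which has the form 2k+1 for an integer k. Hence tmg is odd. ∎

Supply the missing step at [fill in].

2(4hwx + 2hw + 2hx + h + 2wx + w + x) + 1

(2x + 1)(2h + 1)(2w + 1) = 8hwx + 4hw + 4hx + 2h + 4wx + 2w + 2x + 1
= 2(4hwx + 2hw + 2hx + h + 2wx + w + x) + 1.
Since 4hwx + 2hw + 2hx + h + 2wx + w + x is an integer, the product is of the form 2k+1 for an integer k.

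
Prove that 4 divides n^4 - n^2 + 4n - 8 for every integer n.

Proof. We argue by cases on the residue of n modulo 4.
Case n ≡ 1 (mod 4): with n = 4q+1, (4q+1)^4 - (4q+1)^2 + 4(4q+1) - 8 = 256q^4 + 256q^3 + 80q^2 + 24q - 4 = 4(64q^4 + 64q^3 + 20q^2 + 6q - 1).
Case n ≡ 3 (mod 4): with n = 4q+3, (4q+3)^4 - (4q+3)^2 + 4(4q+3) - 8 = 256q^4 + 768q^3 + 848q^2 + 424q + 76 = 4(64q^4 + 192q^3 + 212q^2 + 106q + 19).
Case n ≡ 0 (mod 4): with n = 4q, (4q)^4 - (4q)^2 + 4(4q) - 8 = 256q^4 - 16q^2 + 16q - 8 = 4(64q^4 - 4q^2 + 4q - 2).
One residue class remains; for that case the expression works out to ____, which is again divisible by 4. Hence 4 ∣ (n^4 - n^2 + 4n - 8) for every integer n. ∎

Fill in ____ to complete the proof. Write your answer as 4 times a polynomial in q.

4(64q^4 + 128q^3 + 92q^2 + 32q + 3)

Only n ≡ 2 (mod 4) is unaccounted for. Put n = 4q+2:
(4q+2)^4 - (4q+2)^2 + 4(4q+2) - 8 expands to 256q^4 + 512q^3 + 368q^2 + 128q + 12,
and factoring out 4 leaves 4(64q^4 + 128q^3 + 92q^2 + 32q + 3).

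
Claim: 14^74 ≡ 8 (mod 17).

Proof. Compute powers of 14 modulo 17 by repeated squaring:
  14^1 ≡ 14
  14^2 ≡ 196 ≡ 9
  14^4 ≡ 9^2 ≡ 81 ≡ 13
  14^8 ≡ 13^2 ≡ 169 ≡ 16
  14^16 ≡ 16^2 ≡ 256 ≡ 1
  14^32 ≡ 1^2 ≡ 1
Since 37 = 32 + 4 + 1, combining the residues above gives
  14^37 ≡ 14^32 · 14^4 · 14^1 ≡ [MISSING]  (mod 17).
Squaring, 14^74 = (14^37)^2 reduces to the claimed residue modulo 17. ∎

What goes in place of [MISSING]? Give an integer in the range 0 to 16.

14^32 · 14^4 · 14^1 ≡ 1 · 13 · 14 = 182.
182 mod 17 = 12, so 14^37 ≡ 12 (mod 17).

12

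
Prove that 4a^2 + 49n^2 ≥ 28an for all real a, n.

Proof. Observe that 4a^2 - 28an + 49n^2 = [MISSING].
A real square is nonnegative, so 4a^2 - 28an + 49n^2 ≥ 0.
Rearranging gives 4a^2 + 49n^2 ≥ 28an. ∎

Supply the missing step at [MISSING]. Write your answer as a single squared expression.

(2a - 7n)^2

The leading and trailing coefficients are 2^2 and 7^2, and 28 = 2·2·7, so the trinomial is (2a - 7n)^2.
Hence 4a^2 - 28an + 49n^2 ≥ 0.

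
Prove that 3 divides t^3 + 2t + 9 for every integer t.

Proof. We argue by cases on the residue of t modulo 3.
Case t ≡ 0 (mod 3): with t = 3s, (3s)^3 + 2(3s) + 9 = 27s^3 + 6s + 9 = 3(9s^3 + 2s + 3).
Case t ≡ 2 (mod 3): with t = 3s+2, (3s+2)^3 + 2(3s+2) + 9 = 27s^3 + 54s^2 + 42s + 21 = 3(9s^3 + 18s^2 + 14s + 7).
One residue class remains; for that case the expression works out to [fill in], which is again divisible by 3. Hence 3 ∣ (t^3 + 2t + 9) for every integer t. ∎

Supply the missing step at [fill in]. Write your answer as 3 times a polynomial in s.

3(9s^3 + 9s^2 + 5s + 4)

Only t ≡ 1 (mod 3) is unaccounted for. Put t = 3s+1:
(3s+1)^3 + 2(3s+1) + 9 expands to 27s^3 + 27s^2 + 15s + 12,
and factoring out 3 leaves 3(9s^3 + 9s^2 + 5s + 4).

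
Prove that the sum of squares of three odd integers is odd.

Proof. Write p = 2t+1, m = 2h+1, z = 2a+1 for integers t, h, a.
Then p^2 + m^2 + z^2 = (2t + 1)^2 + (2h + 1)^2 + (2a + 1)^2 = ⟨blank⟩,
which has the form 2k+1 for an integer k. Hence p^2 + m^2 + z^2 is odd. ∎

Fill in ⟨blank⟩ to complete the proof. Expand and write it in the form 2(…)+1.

2(2a^2 + 2a + 2h^2 + 2h + 2t^2 + 2t + 1) + 1

(2t + 1)^2 + (2h + 1)^2 + (2a + 1)^2 = 4a^2 + 4a + 4h^2 + 4h + 4t^2 + 4t + 3
= 2(2a^2 + 2a + 2h^2 + 2h + 2t^2 + 2t + 1) + 1.
Since 2a^2 + 2a + 2h^2 + 2h + 2t^2 + 2t + 1 is an integer, the sum of squares is of the form 2k+1 for an integer k.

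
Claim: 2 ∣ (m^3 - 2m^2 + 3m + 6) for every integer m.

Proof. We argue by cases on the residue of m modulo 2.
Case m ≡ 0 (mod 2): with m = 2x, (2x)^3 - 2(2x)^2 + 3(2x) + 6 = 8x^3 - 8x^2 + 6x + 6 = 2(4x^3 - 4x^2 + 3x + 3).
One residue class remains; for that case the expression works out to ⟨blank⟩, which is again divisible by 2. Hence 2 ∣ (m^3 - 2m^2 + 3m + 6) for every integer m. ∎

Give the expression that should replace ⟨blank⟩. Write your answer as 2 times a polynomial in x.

2(4x^3 + 2x^2 + 2x + 4)

Only m ≡ 1 (mod 2) is unaccounted for. Put m = 2x+1:
(2x+1)^3 - 2(2x+1)^2 + 3(2x+1) + 6 expands to 8x^3 + 4x^2 + 4x + 8,
and factoring out 2 leaves 2(4x^3 + 2x^2 + 2x + 4).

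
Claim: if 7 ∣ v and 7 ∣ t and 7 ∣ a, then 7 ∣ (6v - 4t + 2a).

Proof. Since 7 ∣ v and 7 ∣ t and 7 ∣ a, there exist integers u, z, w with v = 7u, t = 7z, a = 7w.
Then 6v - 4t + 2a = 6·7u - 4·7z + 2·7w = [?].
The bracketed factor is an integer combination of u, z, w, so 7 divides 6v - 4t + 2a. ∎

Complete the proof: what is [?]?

7(6u + 2w - 4z)

Each term has a factor of 7: 6·7u - 4·7z + 2·7w = 7·(6u + 2w - 4z).
Since 6u + 2w - 4z is an integer, 7 ∣ (6v - 4t + 2a).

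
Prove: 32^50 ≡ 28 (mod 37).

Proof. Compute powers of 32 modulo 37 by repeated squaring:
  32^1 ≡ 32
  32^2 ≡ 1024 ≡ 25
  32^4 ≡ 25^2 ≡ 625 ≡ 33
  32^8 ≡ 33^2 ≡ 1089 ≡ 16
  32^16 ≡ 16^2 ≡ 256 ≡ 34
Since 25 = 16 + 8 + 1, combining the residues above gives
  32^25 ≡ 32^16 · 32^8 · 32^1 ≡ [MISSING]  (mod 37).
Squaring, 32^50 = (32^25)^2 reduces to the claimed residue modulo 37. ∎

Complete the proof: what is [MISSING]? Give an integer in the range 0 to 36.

Multiply the listed residues: 34 · 16 · 32 = 544 → 17408.
Reducing modulo 37: 17408 = 470·37 + 18, so 32^25 ≡ 18.

18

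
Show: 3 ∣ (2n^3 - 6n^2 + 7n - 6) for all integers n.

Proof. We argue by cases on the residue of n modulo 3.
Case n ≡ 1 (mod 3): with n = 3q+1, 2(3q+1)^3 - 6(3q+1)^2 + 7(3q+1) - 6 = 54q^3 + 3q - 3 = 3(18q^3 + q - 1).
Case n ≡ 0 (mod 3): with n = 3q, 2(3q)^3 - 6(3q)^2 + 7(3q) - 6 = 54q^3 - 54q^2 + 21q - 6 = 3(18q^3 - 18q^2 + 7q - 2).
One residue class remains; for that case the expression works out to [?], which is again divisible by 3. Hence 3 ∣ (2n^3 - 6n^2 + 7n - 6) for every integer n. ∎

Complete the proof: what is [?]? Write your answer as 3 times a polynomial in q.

3(18q^3 + 18q^2 + 7q)

Only n ≡ 2 (mod 3) is unaccounted for. Put n = 3q+2:
2(3q+2)^3 - 6(3q+2)^2 + 7(3q+2) - 6 expands to 54q^3 + 54q^2 + 21q,
and factoring out 3 leaves 3(18q^3 + 18q^2 + 7q).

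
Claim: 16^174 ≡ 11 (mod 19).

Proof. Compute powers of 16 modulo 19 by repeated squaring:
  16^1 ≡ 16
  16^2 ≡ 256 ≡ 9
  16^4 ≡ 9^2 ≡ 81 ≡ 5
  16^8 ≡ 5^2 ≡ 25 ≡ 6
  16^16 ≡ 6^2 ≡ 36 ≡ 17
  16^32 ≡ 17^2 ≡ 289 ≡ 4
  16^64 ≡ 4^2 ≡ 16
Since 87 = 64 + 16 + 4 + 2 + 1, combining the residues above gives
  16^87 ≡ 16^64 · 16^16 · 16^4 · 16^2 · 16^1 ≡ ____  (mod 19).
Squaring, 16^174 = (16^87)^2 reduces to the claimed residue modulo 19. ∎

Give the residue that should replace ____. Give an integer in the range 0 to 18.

7

Multiply the listed residues: 16 · 17 · 5 · 9 · 16 = 272 → 1360 → 12240 → 195840.
Reducing modulo 19: 195840 = 10307·19 + 7, so 16^87 ≡ 7.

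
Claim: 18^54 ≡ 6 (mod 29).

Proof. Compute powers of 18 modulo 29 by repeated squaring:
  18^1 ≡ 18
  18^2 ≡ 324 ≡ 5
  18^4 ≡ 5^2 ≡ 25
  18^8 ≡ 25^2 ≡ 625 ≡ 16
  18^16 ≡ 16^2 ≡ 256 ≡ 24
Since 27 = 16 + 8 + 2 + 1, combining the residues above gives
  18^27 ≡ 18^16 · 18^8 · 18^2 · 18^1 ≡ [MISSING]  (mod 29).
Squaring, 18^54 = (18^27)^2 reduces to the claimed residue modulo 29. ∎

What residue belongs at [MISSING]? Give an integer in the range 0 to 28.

21

Multiply the listed residues: 24 · 16 · 5 · 18 = 384 → 1920 → 34560.
Reducing modulo 29: 34560 = 1191·29 + 21, so 18^27 ≡ 21.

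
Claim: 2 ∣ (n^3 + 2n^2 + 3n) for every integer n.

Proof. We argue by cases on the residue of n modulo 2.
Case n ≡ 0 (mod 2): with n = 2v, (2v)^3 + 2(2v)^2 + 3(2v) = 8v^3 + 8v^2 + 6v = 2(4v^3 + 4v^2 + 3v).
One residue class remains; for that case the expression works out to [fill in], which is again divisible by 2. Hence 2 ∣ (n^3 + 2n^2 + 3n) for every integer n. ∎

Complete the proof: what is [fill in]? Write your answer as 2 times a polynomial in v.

2(4v^3 + 10v^2 + 10v + 3)

Only n ≡ 1 (mod 2) is unaccounted for. Put n = 2v+1:
(2v+1)^3 + 2(2v+1)^2 + 3(2v+1) expands to 8v^3 + 20v^2 + 20v + 6,
and factoring out 2 leaves 2(4v^3 + 10v^2 + 10v + 3).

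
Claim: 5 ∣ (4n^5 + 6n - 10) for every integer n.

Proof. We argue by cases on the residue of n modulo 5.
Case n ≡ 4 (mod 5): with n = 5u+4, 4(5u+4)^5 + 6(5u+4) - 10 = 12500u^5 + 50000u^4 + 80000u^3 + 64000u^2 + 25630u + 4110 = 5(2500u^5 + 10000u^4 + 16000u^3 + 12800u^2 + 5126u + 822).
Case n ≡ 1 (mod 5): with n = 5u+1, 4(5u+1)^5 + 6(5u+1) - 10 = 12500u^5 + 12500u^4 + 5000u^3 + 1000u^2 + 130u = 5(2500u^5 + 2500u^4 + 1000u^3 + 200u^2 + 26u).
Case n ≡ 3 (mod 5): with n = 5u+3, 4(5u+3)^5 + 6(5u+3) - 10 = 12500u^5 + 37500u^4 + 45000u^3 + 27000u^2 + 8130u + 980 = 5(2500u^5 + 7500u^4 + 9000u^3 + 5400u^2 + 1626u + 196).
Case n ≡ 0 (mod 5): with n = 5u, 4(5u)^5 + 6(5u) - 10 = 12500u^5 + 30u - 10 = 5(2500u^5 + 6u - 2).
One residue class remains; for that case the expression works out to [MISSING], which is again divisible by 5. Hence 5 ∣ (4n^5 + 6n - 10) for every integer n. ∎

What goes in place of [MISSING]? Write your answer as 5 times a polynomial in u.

5(2500u^5 + 5000u^4 + 4000u^3 + 1600u^2 + 326u + 26)

The residues treated are {4, 1, 3, 0}, so the missing case is n ≡ 2 (mod 5); write n = 5u+2.
Then 4(5u+2)^5 + 6(5u+2) - 10 = 12500u^5 + 25000u^4 + 20000u^3 + 8000u^2 + 1630u + 130 = 5(2500u^5 + 5000u^4 + 4000u^3 + 1600u^2 + 326u + 26).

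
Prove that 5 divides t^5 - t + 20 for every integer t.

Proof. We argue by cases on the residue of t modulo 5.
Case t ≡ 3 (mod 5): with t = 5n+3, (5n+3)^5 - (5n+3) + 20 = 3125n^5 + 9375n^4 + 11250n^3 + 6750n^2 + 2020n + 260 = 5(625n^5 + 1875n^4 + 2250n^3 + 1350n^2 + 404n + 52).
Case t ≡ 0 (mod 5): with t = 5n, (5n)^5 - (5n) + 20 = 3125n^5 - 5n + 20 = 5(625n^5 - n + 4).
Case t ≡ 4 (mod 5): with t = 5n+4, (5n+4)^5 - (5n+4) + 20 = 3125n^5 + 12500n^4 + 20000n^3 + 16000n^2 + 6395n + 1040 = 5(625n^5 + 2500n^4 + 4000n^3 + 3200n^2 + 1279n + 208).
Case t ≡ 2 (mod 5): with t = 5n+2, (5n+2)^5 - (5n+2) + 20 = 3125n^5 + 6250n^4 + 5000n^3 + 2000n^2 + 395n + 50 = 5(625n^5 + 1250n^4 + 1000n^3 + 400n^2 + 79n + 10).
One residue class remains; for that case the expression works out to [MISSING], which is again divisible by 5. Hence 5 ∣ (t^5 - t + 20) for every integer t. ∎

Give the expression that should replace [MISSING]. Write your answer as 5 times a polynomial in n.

Only t ≡ 1 (mod 5) is unaccounted for. Put t = 5n+1:
(5n+1)^5 - (5n+1) + 20 expands to 3125n^5 + 3125n^4 + 1250n^3 + 250n^2 + 20n + 20,
and factoring out 5 leaves 5(625n^5 + 625n^4 + 250n^3 + 50n^2 + 4n + 4).

5(625n^5 + 625n^4 + 250n^3 + 50n^2 + 4n + 4)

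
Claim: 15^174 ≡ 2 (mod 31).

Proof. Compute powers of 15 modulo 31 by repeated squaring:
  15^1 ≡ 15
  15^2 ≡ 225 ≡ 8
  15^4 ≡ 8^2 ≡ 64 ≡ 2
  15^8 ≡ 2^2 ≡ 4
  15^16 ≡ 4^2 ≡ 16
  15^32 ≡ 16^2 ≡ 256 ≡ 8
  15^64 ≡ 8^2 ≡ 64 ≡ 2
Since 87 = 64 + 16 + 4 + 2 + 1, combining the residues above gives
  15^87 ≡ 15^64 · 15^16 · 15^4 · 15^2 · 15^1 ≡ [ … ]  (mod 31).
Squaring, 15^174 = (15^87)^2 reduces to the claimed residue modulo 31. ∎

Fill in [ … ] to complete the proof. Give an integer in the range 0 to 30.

15^64 · 15^16 · 15^4 · 15^2 · 15^1 ≡ 2 · 16 · 2 · 8 · 15 = 7680.
7680 mod 31 = 23, so 15^87 ≡ 23 (mod 31).

23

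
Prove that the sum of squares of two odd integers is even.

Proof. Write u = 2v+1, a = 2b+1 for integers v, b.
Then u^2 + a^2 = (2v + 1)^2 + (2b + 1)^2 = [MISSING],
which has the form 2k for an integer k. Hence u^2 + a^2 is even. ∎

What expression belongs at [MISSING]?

(2v + 1)^2 + (2b + 1)^2 = 4b^2 + 4b + 4v^2 + 4v + 2
= 2(2b^2 + 2b + 2v^2 + 2v + 1).
Since 2b^2 + 2b + 2v^2 + 2v + 1 is an integer, the sum of squares is of the form 2k for an integer k.

2(2b^2 + 2b + 2v^2 + 2v + 1)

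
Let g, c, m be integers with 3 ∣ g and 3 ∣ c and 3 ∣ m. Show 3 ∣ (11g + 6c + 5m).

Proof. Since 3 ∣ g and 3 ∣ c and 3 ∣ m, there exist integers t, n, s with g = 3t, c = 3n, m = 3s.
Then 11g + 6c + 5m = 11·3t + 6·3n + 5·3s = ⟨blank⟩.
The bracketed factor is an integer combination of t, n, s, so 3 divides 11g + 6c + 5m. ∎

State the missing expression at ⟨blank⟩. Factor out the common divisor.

Each term has a factor of 3: 11·3t + 6·3n + 5·3s = 3·(6n + 5s + 11t).
Since 6n + 5s + 11t is an integer, 3 ∣ (11g + 6c + 5m).

3(6n + 5s + 11t)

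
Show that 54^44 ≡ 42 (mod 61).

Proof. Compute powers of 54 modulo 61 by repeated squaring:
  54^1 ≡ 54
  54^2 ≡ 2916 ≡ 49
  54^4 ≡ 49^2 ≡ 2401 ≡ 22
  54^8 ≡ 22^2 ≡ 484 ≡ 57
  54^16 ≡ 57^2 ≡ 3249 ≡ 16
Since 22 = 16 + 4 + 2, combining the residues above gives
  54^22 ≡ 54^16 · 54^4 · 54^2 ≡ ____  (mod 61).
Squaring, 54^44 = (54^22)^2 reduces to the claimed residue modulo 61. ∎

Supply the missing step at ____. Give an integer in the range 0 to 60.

Multiply the listed residues: 16 · 22 · 49 = 352 → 17248.
Reducing modulo 61: 17248 = 282·61 + 46, so 54^22 ≡ 46.

46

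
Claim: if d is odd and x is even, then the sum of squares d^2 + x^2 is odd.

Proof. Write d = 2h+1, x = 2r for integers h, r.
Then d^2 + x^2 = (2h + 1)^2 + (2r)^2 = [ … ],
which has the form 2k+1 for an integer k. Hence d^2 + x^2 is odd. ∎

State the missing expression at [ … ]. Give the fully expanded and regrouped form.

Expanding: (2h + 1)^2 + (2r)^2 = 4h^2 + 4h + 4r^2 + 1.
Every term except the constant is even, so this is 2(2h^2 + 2h + 2r^2) + 1,
and 2h^2 + 2h + 2r^2 ∈ ℤ gives the required form.

2(2h^2 + 2h + 2r^2) + 1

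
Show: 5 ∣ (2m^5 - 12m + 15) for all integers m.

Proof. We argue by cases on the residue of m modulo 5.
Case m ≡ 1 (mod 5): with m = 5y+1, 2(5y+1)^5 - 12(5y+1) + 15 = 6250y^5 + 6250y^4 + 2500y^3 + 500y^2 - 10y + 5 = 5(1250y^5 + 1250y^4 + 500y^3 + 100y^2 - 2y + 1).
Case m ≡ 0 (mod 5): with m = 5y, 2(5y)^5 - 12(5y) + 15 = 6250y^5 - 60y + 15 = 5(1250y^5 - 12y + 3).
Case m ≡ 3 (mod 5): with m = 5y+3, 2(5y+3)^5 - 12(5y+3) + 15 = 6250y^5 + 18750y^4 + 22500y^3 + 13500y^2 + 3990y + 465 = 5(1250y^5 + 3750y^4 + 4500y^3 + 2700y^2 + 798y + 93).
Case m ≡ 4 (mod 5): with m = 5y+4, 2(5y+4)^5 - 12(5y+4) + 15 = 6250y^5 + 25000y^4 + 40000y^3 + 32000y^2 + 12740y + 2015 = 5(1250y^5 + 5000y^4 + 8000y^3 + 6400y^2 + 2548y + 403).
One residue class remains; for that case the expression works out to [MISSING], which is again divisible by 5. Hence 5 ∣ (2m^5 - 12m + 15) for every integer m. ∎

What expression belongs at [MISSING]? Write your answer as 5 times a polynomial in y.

Only m ≡ 2 (mod 5) is unaccounted for. Put m = 5y+2:
2(5y+2)^5 - 12(5y+2) + 15 expands to 6250y^5 + 12500y^4 + 10000y^3 + 4000y^2 + 740y + 55,
and factoring out 5 leaves 5(1250y^5 + 2500y^4 + 2000y^3 + 800y^2 + 148y + 11).

5(1250y^5 + 2500y^4 + 2000y^3 + 800y^2 + 148y + 11)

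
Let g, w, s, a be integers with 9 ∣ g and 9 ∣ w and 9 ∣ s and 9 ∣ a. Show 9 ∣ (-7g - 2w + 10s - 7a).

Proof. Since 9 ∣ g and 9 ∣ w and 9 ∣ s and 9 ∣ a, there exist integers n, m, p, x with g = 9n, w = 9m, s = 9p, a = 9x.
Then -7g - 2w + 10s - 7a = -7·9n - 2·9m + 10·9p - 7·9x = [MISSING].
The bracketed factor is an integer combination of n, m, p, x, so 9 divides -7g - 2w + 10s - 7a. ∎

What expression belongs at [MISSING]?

Pull the common 9 out of every term: -7·9n - 2·9m + 10·9p - 7·9x = 9(-2m - 7n + 10p - 7x).
-2m - 7n + 10p - 7x is an integer, which exhibits the divisibility.

9(-2m - 7n + 10p - 7x)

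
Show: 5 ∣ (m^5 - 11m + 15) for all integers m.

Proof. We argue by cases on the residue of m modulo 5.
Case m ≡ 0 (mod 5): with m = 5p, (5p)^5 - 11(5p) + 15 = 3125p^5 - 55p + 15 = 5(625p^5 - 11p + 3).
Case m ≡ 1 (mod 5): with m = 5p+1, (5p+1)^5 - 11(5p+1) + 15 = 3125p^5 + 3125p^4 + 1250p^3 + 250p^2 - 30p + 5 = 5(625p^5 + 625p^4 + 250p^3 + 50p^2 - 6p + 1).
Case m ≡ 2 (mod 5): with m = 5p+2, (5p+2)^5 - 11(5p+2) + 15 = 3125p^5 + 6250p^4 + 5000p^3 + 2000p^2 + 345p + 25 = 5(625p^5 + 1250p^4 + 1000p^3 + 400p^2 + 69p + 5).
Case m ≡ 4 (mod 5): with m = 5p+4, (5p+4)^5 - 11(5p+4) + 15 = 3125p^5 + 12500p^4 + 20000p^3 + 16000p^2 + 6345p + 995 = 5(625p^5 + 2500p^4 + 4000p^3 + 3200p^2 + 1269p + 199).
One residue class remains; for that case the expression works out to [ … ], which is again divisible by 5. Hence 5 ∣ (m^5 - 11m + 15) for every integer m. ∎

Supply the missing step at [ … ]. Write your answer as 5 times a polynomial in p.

Only m ≡ 3 (mod 5) is unaccounted for. Put m = 5p+3:
(5p+3)^5 - 11(5p+3) + 15 expands to 3125p^5 + 9375p^4 + 11250p^3 + 6750p^2 + 1970p + 225,
and factoring out 5 leaves 5(625p^5 + 1875p^4 + 2250p^3 + 1350p^2 + 394p + 45).

5(625p^5 + 1875p^4 + 2250p^3 + 1350p^2 + 394p + 45)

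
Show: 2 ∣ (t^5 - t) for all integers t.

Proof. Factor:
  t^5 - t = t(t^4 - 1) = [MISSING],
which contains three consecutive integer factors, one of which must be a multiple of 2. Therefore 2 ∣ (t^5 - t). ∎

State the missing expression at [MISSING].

(t - 1)t(t + 1)(t^2 + 1)

t^4 - 1 = (t^2 - 1)(t^2 + 1), and t^2 - 1 = (t-1)(t+1).
So t(t^4 - 1) = (t - 1)t(t + 1)(t^2 + 1).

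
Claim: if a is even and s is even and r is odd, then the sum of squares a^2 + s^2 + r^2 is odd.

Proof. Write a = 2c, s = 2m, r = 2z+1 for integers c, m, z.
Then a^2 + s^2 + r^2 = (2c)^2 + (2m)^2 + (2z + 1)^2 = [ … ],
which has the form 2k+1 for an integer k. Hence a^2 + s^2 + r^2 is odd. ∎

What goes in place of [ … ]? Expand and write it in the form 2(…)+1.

(2c)^2 + (2m)^2 + (2z + 1)^2 = 4c^2 + 4m^2 + 4z^2 + 4z + 1
= 2(2c^2 + 2m^2 + 2z^2 + 2z) + 1.
Since 2c^2 + 2m^2 + 2z^2 + 2z is an integer, the sum of squares is of the form 2k+1 for an integer k.

2(2c^2 + 2m^2 + 2z^2 + 2z) + 1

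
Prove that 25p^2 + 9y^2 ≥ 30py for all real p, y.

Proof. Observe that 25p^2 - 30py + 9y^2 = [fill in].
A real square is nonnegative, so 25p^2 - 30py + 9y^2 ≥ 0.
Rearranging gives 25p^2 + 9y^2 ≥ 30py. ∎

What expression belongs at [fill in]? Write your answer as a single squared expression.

25p^2 - 30py + 9y^2 is a perfect-square trinomial: the outer terms are (5p)^2 and (3y)^2, and the cross term is -2·5p·3y.
So 25p^2 - 30py + 9y^2 = (5p - 3y)^2 ≥ 0.

(5p - 3y)^2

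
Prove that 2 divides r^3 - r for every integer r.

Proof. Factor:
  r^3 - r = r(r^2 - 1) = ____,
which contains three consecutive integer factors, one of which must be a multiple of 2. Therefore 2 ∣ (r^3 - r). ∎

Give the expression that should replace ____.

r(r^2 - 1) = r(r - 1)(r + 1) = (r - 1)r(r + 1).
These three factors are consecutive integers, so their product is divisible by 2.

(r - 1)r(r + 1)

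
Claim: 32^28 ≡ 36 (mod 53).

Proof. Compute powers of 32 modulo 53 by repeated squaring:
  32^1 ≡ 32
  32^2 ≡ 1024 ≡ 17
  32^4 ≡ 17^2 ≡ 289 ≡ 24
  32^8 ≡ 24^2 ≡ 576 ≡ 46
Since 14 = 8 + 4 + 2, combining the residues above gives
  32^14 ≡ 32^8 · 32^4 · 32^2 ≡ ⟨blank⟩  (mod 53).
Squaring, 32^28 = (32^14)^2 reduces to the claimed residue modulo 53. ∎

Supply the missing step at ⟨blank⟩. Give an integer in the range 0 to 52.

Multiply the listed residues: 46 · 24 · 17 = 1104 → 18768.
Reducing modulo 53: 18768 = 354·53 + 6, so 32^14 ≡ 6.

6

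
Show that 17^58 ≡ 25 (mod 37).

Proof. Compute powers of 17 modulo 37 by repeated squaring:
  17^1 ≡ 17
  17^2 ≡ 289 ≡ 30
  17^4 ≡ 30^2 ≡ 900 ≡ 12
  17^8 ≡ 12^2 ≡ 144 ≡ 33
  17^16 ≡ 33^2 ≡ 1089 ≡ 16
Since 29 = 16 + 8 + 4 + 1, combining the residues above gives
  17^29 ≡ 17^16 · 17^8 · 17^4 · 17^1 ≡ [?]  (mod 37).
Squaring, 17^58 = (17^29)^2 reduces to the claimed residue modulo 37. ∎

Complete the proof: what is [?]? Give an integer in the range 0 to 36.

17^16 · 17^8 · 17^4 · 17^1 ≡ 16 · 33 · 12 · 17 = 107712.
107712 mod 37 = 5, so 17^29 ≡ 5 (mod 37).

5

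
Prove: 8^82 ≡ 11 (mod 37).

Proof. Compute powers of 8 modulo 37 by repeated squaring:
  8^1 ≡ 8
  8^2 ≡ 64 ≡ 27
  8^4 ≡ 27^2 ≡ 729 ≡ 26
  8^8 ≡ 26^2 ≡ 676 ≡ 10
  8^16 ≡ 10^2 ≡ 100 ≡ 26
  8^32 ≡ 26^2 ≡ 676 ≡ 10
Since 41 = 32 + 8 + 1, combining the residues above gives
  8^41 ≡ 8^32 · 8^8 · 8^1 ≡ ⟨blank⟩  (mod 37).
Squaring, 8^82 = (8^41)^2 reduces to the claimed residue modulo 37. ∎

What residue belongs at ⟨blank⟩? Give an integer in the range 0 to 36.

Multiply the listed residues: 10 · 10 · 8 = 100 → 800.
Reducing modulo 37: 800 = 21·37 + 23, so 8^41 ≡ 23.

23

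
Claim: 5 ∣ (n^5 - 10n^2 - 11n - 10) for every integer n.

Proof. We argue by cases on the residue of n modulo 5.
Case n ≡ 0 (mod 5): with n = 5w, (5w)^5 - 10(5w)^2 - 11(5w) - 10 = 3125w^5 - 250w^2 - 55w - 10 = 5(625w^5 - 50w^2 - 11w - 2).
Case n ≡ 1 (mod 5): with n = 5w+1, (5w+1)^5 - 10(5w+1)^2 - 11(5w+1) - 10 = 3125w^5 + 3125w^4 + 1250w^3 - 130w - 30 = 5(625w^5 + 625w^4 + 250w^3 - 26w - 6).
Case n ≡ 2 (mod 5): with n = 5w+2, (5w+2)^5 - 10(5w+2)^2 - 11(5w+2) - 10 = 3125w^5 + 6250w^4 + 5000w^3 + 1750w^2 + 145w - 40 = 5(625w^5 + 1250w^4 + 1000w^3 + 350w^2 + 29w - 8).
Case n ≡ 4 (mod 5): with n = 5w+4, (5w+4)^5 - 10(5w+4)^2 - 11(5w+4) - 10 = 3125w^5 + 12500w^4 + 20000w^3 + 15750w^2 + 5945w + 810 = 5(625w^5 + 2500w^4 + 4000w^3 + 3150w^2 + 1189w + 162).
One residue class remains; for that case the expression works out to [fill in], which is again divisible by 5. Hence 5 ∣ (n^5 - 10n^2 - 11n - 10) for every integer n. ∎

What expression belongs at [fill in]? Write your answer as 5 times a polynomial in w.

5(625w^5 + 1875w^4 + 2250w^3 + 1300w^2 + 334w + 22)

The residues treated are {0, 1, 2, 4}, so the missing case is n ≡ 3 (mod 5); write n = 5w+3.
Then (5w+3)^5 - 10(5w+3)^2 - 11(5w+3) - 10 = 3125w^5 + 9375w^4 + 11250w^3 + 6500w^2 + 1670w + 110 = 5(625w^5 + 1875w^4 + 2250w^3 + 1300w^2 + 334w + 22).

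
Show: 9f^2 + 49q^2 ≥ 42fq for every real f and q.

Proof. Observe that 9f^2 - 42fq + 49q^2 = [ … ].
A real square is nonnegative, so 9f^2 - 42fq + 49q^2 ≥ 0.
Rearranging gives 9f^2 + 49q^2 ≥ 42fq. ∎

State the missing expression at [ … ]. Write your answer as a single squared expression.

(3f - 7q)^2

9f^2 - 42fq + 49q^2 is a perfect-square trinomial: the outer terms are (3f)^2 and (7q)^2, and the cross term is -2·3f·7q.
So 9f^2 - 42fq + 49q^2 = (3f - 7q)^2 ≥ 0.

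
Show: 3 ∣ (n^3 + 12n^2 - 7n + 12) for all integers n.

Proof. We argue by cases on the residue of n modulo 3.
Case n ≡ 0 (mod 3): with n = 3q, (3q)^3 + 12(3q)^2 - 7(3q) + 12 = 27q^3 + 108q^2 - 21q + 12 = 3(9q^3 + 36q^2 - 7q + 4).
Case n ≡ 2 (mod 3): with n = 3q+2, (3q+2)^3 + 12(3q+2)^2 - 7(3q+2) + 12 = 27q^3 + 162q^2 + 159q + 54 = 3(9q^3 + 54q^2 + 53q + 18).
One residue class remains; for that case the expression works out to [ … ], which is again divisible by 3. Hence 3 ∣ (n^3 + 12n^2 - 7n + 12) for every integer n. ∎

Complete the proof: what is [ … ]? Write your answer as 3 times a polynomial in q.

3(9q^3 + 45q^2 + 20q + 6)

Only n ≡ 1 (mod 3) is unaccounted for. Put n = 3q+1:
(3q+1)^3 + 12(3q+1)^2 - 7(3q+1) + 12 expands to 27q^3 + 135q^2 + 60q + 18,
and factoring out 3 leaves 3(9q^3 + 45q^2 + 20q + 6).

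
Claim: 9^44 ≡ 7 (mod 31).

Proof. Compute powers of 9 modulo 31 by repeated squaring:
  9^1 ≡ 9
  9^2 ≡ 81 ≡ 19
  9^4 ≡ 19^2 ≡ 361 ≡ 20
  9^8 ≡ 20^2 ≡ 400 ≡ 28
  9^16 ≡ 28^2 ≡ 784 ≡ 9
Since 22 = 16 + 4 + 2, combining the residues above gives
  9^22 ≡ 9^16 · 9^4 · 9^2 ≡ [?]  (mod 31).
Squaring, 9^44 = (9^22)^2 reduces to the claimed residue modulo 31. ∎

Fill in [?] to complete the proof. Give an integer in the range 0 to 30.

9^16 · 9^4 · 9^2 ≡ 9 · 20 · 19 = 3420.
3420 mod 31 = 10, so 9^22 ≡ 10 (mod 31).

10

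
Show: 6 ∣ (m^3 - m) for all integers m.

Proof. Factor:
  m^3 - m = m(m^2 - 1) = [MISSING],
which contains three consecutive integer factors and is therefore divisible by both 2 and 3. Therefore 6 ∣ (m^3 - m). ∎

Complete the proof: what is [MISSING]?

(m - 1)m(m + 1)

m(m^2 - 1) = m(m - 1)(m + 1) = (m - 1)m(m + 1).
These three factors are consecutive integers, so their product is divisible by 6.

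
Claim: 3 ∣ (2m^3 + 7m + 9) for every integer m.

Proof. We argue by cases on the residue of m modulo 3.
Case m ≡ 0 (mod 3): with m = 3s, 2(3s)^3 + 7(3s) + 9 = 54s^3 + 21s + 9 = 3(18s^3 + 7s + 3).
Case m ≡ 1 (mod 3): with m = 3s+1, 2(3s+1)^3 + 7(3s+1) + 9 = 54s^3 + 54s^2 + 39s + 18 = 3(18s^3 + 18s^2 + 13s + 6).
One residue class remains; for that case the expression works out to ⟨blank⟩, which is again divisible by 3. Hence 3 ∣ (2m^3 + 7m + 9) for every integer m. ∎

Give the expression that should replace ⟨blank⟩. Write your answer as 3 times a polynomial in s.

The residues treated are {0, 1}, so the missing case is m ≡ 2 (mod 3); write m = 3s+2.
Then 2(3s+2)^3 + 7(3s+2) + 9 = 54s^3 + 108s^2 + 93s + 39 = 3(18s^3 + 36s^2 + 31s + 13).

3(18s^3 + 36s^2 + 31s + 13)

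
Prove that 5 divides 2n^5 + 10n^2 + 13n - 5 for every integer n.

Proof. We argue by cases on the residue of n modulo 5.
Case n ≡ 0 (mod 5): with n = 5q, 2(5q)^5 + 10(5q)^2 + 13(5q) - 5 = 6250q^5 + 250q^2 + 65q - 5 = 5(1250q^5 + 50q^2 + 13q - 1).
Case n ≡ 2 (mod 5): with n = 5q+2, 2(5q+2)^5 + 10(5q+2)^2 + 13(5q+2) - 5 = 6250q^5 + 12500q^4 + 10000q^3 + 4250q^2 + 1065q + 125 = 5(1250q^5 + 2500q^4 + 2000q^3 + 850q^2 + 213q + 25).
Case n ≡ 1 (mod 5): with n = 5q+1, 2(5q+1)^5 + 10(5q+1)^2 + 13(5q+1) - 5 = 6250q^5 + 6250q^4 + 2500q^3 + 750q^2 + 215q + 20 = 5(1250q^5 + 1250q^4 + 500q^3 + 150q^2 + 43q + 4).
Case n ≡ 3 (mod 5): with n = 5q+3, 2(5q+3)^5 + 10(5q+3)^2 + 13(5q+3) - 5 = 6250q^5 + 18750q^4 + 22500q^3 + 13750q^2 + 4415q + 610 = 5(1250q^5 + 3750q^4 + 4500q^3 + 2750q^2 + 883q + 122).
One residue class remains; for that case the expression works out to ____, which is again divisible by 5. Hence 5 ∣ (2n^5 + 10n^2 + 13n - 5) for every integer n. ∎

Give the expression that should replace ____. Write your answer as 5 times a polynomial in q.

5(1250q^5 + 5000q^4 + 8000q^3 + 6450q^2 + 2653q + 451)

Only n ≡ 4 (mod 5) is unaccounted for. Put n = 5q+4:
2(5q+4)^5 + 10(5q+4)^2 + 13(5q+4) - 5 expands to 6250q^5 + 25000q^4 + 40000q^3 + 32250q^2 + 13265q + 2255,
and factoring out 5 leaves 5(1250q^5 + 5000q^4 + 8000q^3 + 6450q^2 + 2653q + 451).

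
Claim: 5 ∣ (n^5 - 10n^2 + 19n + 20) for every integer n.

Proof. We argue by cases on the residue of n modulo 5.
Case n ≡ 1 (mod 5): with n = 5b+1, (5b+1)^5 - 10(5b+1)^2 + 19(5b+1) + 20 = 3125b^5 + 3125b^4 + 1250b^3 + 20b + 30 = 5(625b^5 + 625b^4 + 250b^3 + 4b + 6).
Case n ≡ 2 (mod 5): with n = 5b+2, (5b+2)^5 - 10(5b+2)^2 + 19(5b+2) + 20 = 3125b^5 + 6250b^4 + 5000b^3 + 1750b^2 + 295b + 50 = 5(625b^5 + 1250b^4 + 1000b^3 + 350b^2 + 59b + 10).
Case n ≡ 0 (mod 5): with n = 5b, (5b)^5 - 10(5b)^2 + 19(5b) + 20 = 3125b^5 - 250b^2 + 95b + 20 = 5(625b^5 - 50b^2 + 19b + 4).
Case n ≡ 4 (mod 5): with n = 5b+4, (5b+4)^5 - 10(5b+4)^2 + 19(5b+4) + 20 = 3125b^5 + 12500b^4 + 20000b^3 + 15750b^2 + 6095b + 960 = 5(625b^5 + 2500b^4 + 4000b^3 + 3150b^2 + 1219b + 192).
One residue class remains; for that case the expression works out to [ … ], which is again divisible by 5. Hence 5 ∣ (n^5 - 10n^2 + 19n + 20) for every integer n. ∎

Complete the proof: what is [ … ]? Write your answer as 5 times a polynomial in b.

5(625b^5 + 1875b^4 + 2250b^3 + 1300b^2 + 364b + 46)

The residues treated are {1, 2, 0, 4}, so the missing case is n ≡ 3 (mod 5); write n = 5b+3.
Then (5b+3)^5 - 10(5b+3)^2 + 19(5b+3) + 20 = 3125b^5 + 9375b^4 + 11250b^3 + 6500b^2 + 1820b + 230 = 5(625b^5 + 1875b^4 + 2250b^3 + 1300b^2 + 364b + 46).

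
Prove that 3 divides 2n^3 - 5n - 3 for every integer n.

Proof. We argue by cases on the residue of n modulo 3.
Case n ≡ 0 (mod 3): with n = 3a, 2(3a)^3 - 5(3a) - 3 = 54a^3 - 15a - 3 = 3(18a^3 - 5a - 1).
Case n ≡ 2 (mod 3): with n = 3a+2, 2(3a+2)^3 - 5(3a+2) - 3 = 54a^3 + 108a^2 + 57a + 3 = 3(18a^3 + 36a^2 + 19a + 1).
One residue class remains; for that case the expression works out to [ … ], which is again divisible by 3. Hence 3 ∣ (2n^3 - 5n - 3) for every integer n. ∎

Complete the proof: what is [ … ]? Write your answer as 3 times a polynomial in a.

Only n ≡ 1 (mod 3) is unaccounted for. Put n = 3a+1:
2(3a+1)^3 - 5(3a+1) - 3 expands to 54a^3 + 54a^2 + 3a - 6,
and factoring out 3 leaves 3(18a^3 + 18a^2 + a - 2).

3(18a^3 + 18a^2 + a - 2)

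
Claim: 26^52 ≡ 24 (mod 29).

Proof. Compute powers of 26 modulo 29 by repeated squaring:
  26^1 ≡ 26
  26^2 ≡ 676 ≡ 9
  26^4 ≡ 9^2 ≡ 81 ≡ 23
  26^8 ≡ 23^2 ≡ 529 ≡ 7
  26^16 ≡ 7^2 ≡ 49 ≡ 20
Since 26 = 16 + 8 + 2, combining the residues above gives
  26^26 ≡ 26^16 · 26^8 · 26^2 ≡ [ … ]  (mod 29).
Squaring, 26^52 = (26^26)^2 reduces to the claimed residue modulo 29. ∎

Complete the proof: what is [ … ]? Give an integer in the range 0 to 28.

26^16 · 26^8 · 26^2 ≡ 20 · 7 · 9 = 1260.
1260 mod 29 = 13, so 26^26 ≡ 13 (mod 29).

13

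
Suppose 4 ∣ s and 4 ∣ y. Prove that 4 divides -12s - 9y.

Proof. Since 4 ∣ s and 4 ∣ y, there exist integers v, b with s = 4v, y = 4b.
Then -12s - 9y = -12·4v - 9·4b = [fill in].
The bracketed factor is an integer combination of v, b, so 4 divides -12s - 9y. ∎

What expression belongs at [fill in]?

Each term has a factor of 4: -12·4v - 9·4b = 4·(-9b - 12v).
Since -9b - 12v is an integer, 4 ∣ (-12s - 9y).

4(-9b - 12v)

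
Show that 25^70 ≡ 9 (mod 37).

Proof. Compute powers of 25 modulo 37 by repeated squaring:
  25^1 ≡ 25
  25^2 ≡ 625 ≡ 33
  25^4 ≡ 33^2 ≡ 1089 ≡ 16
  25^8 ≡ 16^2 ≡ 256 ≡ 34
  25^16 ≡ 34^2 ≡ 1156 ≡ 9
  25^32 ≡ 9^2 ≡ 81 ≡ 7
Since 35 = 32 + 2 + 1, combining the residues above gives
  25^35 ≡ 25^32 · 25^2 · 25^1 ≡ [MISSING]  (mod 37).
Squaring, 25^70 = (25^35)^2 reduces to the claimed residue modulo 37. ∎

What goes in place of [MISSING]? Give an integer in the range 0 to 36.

3

Multiply the listed residues: 7 · 33 · 25 = 231 → 5775.
Reducing modulo 37: 5775 = 156·37 + 3, so 25^35 ≡ 3.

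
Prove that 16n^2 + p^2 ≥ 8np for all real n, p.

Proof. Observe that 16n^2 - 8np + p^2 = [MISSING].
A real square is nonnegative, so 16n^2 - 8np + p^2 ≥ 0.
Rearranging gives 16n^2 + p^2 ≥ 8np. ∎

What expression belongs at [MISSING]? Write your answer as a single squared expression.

(4n - p)^2

The leading and trailing coefficients are 4^2 and 1^2, and 8 = 2·4·1, so the trinomial is (4n - p)^2.
Hence 16n^2 - 8np + p^2 ≥ 0.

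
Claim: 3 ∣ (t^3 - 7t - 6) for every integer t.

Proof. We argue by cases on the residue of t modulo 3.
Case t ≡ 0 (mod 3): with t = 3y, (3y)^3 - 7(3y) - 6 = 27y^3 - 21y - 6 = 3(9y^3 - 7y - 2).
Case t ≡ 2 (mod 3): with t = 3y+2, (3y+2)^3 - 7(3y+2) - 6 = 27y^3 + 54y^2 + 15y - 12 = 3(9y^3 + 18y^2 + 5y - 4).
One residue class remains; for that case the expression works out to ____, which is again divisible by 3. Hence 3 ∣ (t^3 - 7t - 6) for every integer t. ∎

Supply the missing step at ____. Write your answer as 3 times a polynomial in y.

Only t ≡ 1 (mod 3) is unaccounted for. Put t = 3y+1:
(3y+1)^3 - 7(3y+1) - 6 expands to 27y^3 + 27y^2 - 12y - 12,
and factoring out 3 leaves 3(9y^3 + 9y^2 - 4y - 4).

3(9y^3 + 9y^2 - 4y - 4)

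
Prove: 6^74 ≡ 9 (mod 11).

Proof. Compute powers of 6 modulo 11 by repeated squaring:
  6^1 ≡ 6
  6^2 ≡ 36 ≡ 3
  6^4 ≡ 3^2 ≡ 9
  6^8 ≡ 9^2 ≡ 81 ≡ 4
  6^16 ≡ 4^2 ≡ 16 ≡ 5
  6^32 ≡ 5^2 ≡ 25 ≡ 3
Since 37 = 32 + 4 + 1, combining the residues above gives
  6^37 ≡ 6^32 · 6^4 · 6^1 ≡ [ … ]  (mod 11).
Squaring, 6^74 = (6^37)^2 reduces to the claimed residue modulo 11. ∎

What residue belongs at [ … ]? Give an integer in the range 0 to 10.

8

6^32 · 6^4 · 6^1 ≡ 3 · 9 · 6 = 162.
162 mod 11 = 8, so 6^37 ≡ 8 (mod 11).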